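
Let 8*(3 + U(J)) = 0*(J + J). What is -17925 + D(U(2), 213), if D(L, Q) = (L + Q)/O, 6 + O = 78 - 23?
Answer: -125445/7 ≈ -17921.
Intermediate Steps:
U(J) = -3 (U(J) = -3 + (0*(J + J))/8 = -3 + (0*(2*J))/8 = -3 + (⅛)*0 = -3 + 0 = -3)
O = 49 (O = -6 + (78 - 23) = -6 + 55 = 49)
D(L, Q) = L/49 + Q/49 (D(L, Q) = (L + Q)/49 = (L + Q)*(1/49) = L/49 + Q/49)
-17925 + D(U(2), 213) = -17925 + ((1/49)*(-3) + (1/49)*213) = -17925 + (-3/49 + 213/49) = -17925 + 30/7 = -125445/7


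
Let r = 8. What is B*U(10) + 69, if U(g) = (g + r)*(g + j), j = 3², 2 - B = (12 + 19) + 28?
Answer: -19425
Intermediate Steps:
B = -57 (B = 2 - ((12 + 19) + 28) = 2 - (31 + 28) = 2 - 1*59 = 2 - 59 = -57)
j = 9
U(g) = (8 + g)*(9 + g) (U(g) = (g + 8)*(g + 9) = (8 + g)*(9 + g))
B*U(10) + 69 = -57*(72 + 10² + 17*10) + 69 = -57*(72 + 100 + 170) + 69 = -57*342 + 69 = -19494 + 69 = -19425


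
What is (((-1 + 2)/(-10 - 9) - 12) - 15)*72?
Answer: -37008/19 ≈ -1947.8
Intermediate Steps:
(((-1 + 2)/(-10 - 9) - 12) - 15)*72 = ((1/(-19) - 12) - 15)*72 = ((1*(-1/19) - 12) - 15)*72 = ((-1/19 - 12) - 15)*72 = (-229/19 - 15)*72 = -514/19*72 = -37008/19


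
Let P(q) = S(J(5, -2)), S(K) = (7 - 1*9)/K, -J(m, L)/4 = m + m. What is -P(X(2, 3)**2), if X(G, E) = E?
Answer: -1/20 ≈ -0.050000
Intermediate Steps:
J(m, L) = -8*m (J(m, L) = -4*(m + m) = -8*m)
S(K) = -2/K (S(K) = (7 - 9)/K = -2/K)
P(q) = 1/20 (P(q) = -2/((-8*5)) = -2/(-40) = -2*(-1/40) = 1/20)
-P(X(2, 3)**2) = -1*1/20 = -1/20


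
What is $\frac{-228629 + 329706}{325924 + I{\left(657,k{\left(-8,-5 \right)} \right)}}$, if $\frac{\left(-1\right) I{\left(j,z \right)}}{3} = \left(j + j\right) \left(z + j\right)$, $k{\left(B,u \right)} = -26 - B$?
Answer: $- \frac{101077}{2193014} \approx -0.04609$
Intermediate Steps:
$I{\left(j,z \right)} = - 6 j \left(j + z\right)$ ($I{\left(j,z \right)} = - 3 \left(j + j\right) \left(z + j\right) = - 3 \cdot 2 j \left(j + z\right) = - 6 j \left(j + z\right)$)
$\frac{-228629 + 329706}{325924 + I{\left(657,k{\left(-8,-5 \right)} \right)}} = \frac{-228629 + 329706}{325924 - 3942 \left(657 - 18\right)} = \frac{101077}{325924 - 3942 \left(657 + \left(-26 + 8\right)\right)} = \frac{101077}{325924 - 3942 \left(657 - 18\right)} = \frac{101077}{325924 - 3942 \cdot 639} = \frac{101077}{325924 - 2518938} = \frac{101077}{-2193014} = 101077 \left(- \frac{1}{2193014}\right) = - \frac{101077}{2193014}$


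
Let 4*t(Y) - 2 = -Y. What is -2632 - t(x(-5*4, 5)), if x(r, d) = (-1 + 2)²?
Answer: -10529/4 ≈ -2632.3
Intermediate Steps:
x(r, d) = 1 (x(r, d) = 1² = 1)
t(Y) = ½ - Y/4 (t(Y) = ½ + (-Y)/4 = ½ - Y/4)
-2632 - t(x(-5*4, 5)) = -2632 - (½ - ¼*1) = -2632 - (½ - ¼) = -2632 - 1*¼ = -2632 - ¼ = -10529/4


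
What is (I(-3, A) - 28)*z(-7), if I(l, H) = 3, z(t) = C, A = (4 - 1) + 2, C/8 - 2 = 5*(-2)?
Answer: 1600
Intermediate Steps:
C = -64 (C = 16 + 8*(5*(-2)) = 16 + 8*(-10) = 16 - 80 = -64)
A = 5 (A = 3 + 2 = 5)
z(t) = -64
(I(-3, A) - 28)*z(-7) = (3 - 28)*(-64) = -25*(-64) = 1600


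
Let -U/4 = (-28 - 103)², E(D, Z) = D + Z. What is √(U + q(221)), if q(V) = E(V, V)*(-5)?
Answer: 7*I*√1446 ≈ 266.18*I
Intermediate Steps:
U = -68644 (U = -4*(-28 - 103)² = -4*(-131)² = -4*17161 = -68644)
q(V) = -10*V (q(V) = (V + V)*(-5) = (2*V)*(-5) = -10*V)
√(U + q(221)) = √(-68644 - 10*221) = √(-68644 - 2210) = √(-70854) = 7*I*√1446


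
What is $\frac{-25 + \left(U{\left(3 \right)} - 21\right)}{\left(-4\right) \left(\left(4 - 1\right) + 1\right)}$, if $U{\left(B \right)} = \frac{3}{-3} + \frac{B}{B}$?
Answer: $\frac{23}{8} \approx 2.875$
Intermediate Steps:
$U{\left(B \right)} = 0$ ($U{\left(B \right)} = 3 \left(- \frac{1}{3}\right) + 1 = -1 + 1 = 0$)
$\frac{-25 + \left(U{\left(3 \right)} - 21\right)}{\left(-4\right) \left(\left(4 - 1\right) + 1\right)} = \frac{-25 + \left(0 - 21\right)}{\left(-4\right) \left(\left(4 - 1\right) + 1\right)} = \frac{-25 - 21}{\left(-4\right) \left(3 + 1\right)} = - \frac{46}{\left(-4\right) 4} = - \frac{46}{-16} = \left(-46\right) \left(- \frac{1}{16}\right) = \frac{23}{8}$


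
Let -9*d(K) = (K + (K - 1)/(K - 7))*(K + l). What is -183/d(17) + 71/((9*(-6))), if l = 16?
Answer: 25199/18414 ≈ 1.3685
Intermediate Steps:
d(K) = -(16 + K)*(K + (-1 + K)/(-7 + K))/9 (d(K) = -(K + (K - 1)/(K - 7))*(K + 16)/9 = -(K + (-1 + K)/(-7 + K))*(16 + K)/9 = -(16 + K)*(K + (-1 + K)/(-7 + K))/9)
-183/d(17) + 71/((9*(-6))) = -183*9*(-7 + 17)/(16 - 1*17³ - 10*17² + 97*17) + 71/((9*(-6))) = -183*90/(16 - 1*4913 - 10*289 + 1649) + 71/(-54) = -183*90/(16 - 4913 - 2890 + 1649) + 71*(-1/54) = -183/((⅑)*(⅒)*(-6138)) - 71/54 = -183/(-341/5) - 71/54 = -183*(-5/341) - 71/54 = 915/341 - 71/54 = 25199/18414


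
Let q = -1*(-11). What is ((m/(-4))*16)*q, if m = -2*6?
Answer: 528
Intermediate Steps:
q = 11
m = -12
((m/(-4))*16)*q = (-12/(-4)*16)*11 = (-12*(-¼)*16)*11 = (3*16)*11 = 48*11 = 528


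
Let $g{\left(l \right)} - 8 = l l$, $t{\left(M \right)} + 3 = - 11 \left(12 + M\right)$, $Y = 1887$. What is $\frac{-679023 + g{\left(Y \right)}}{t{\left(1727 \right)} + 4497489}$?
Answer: $\frac{2881754}{4478357} \approx 0.64349$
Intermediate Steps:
$t{\left(M \right)} = -135 - 11 M$ ($t{\left(M \right)} = -3 - 11 \left(12 + M\right) = -3 - \left(132 + 11 M\right) = -135 - 11 M$)
$g{\left(l \right)} = 8 + l^{2}$ ($g{\left(l \right)} = 8 + l l = 8 + l^{2}$)
$\frac{-679023 + g{\left(Y \right)}}{t{\left(1727 \right)} + 4497489} = \frac{-679023 + \left(8 + 1887^{2}\right)}{\left(-135 - 18997\right) + 4497489} = \frac{-679023 + \left(8 + 3560769\right)}{\left(-135 - 18997\right) + 4497489} = \frac{-679023 + 3560777}{-19132 + 4497489} = \frac{2881754}{4478357}$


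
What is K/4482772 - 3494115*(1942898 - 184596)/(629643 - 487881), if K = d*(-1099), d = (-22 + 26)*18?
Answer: -163933621744549947/3782659073 ≈ -4.3338e+7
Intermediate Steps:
d = 72 (d = 4*18 = 72)
K = -79128 (K = 72*(-1099) = -79128)
K/4482772 - 3494115*(1942898 - 184596)/(629643 - 487881) = -79128/4482772 - 3494115*(1942898 - 184596)/(629643 - 487881) = -79128*1/4482772 - 3494115/(141762/1758302) = -2826/160099 - 3494115/(141762*(1/1758302)) = -2826/160099 - 3494115/70881/879151 = -2826/160099 - 3494115*879151/70881 = -2826/160099 - 1023951565455/23627 = -163933621744549947/3782659073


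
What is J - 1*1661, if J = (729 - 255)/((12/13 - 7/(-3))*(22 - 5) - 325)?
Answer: -8742781/5258 ≈ -1662.8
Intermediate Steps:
J = -9243/5258 (J = 474/((12*(1/13) - 7*(-⅓))*17 - 325) = 474/((12/13 + 7/3)*17 - 325) = 474/((127/39)*17 - 325) = 474/(2159/39 - 325) = 474/(-10516/39) = 474*(-39/10516) = -9243/5258 ≈ -1.7579)
J - 1*1661 = -9243/5258 - 1*1661 = -9243/5258 - 1661 = -8742781/5258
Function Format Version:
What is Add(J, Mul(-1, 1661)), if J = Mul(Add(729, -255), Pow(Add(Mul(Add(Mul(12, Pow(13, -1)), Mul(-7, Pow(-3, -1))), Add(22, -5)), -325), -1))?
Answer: Rational(-8742781, 5258) ≈ -1662.8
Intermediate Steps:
J = Rational(-9243, 5258) (J = Mul(474, Pow(Add(Mul(Add(Mul(12, Rational(1, 13)), Mul(-7, Rational(-1, 3))), 17), -325), -1)) = Mul(474, Pow(Add(Mul(Add(Rational(12, 13), Rational(7, 3)), 17), -325), -1)) = Mul(474, Pow(Add(Mul(Rational(127, 39), 17), -325), -1)) = Mul(474, Pow(Add(Rational(2159, 39), -325), -1)) = Mul(474, Pow(Rational(-10516, 39), -1)) = Mul(474, Rational(-39, 10516)) = Rational(-9243, 5258) ≈ -1.7579)
Add(J, Mul(-1, 1661)) = Add(Rational(-9243, 5258), Mul(-1, 1661)) = Add(Rational(-9243, 5258), -1661) = Rational(-8742781, 5258)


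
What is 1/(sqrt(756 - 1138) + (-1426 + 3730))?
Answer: 1152/2654399 - I*sqrt(382)/5308798 ≈ 0.000434 - 3.6816e-6*I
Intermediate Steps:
1/(sqrt(756 - 1138) + (-1426 + 3730)) = 1/(sqrt(-382) + 2304) = 1/(I*sqrt(382) + 2304) = 1/(2304 + I*sqrt(382))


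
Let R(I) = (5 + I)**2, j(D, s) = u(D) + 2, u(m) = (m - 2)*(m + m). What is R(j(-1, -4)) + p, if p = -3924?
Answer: -3755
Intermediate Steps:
u(m) = 2*m*(-2 + m) (u(m) = (-2 + m)*(2*m) = 2*m*(-2 + m))
j(D, s) = 2 + 2*D*(-2 + D) (j(D, s) = 2*D*(-2 + D) + 2 = 2 + 2*D*(-2 + D))
R(j(-1, -4)) + p = (5 + (2 + 2*(-1)*(-2 - 1)))**2 - 3924 = (5 + (2 + 2*(-1)*(-3)))**2 - 3924 = (5 + (2 + 6))**2 - 3924 = (5 + 8)**2 - 3924 = 13**2 - 3924 = 169 - 3924 = -3755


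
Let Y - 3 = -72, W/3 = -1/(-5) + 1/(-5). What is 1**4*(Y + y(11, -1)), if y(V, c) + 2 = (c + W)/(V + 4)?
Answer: -1066/15 ≈ -71.067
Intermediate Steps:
W = 0 (W = 3*(-1/(-5) + 1/(-5)) = 3*(-1*(-1/5) + 1*(-1/5)) = 3*(1/5 - 1/5) = 3*0 = 0)
Y = -69 (Y = 3 - 72 = -69)
y(V, c) = -2 + c/(4 + V) (y(V, c) = -2 + (c + 0)/(V + 4) = -2 + c/(4 + V))
1**4*(Y + y(11, -1)) = 1**4*(-69 + (-8 - 1 - 2*11)/(4 + 11)) = 1*(-69 + (-8 - 1 - 22)/15) = 1*(-69 + (1/15)*(-31)) = 1*(-69 - 31/15) = 1*(-1066/15) = -1066/15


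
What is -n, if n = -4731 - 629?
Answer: 5360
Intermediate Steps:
n = -5360
-n = -1*(-5360) = 5360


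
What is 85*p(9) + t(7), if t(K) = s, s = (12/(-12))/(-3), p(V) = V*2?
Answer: 4591/3 ≈ 1530.3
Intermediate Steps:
p(V) = 2*V
s = ⅓ (s = (12*(-1/12))*(-⅓) = -1*(-⅓) = ⅓ ≈ 0.33333)
t(K) = ⅓
85*p(9) + t(7) = 85*(2*9) + ⅓ = 85*18 + ⅓ = 1530 + ⅓ = 4591/3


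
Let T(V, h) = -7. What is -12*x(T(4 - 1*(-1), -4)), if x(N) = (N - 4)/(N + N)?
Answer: -66/7 ≈ -9.4286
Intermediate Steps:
x(N) = (-4 + N)/(2*N) (x(N) = (-4 + N)/((2*N)) = (-4 + N)*(1/(2*N)) = (-4 + N)/(2*N))
-12*x(T(4 - 1*(-1), -4)) = -6*(-4 - 7)/(-7) = -6*(-1)*(-11)/7 = -12*11/14 = -66/7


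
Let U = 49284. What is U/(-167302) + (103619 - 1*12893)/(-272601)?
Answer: -4768918156/7601115417 ≈ -0.62740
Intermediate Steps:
U/(-167302) + (103619 - 1*12893)/(-272601) = 49284/(-167302) + (103619 - 1*12893)/(-272601) = 49284*(-1/167302) + (103619 - 12893)*(-1/272601) = -24642/83651 + 90726*(-1/272601) = -24642/83651 - 30242/90867 = -4768918156/7601115417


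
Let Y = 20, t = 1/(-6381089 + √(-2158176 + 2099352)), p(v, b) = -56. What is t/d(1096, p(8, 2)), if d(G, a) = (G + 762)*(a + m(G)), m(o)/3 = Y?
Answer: -6381089/302618382447424840 - 3*I*√1634/151309191223712420 ≈ -2.1086e-11 - 8.0146e-16*I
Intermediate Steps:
t = 1/(-6381089 + 6*I*√1634) (t = 1/(-6381089 + √(-58824)) = 1/(-6381089 + 6*I*√1634) ≈ -1.5671e-7 - 6.0e-12*I)
m(o) = 60 (m(o) = 3*20 = 60)
d(G, a) = (60 + a)*(762 + G) (d(G, a) = (G + 762)*(a + 60) = (762 + G)*(60 + a) = (60 + a)*(762 + G))
t/d(1096, p(8, 2)) = (-6381089/40718296884745 - 6*I*√1634/40718296884745)/(45720 + 60*1096 + 762*(-56) + 1096*(-56)) = (-6381089/40718296884745 - 6*I*√1634/40718296884745)/(45720 + 65760 - 42672 - 61376) = (-6381089/40718296884745 - 6*I*√1634/40718296884745)/7432 = (-6381089/40718296884745 - 6*I*√1634/40718296884745)*(1/7432) = -6381089/302618382447424840 - 3*I*√1634/151309191223712420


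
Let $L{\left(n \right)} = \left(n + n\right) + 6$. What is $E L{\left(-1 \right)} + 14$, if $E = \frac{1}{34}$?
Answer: $\frac{240}{17} \approx 14.118$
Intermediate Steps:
$L{\left(n \right)} = 6 + 2 n$ ($L{\left(n \right)} = 2 n + 6 = 6 + 2 n$)
$E = \frac{1}{34} \approx 0.029412$
$E L{\left(-1 \right)} + 14 = \frac{6 + 2 \left(-1\right)}{34} + 14 = \frac{6 - 2}{34} + 14 = \frac{1}{34} \cdot 4 + 14 = \frac{2}{17} + 14 = \frac{240}{17}$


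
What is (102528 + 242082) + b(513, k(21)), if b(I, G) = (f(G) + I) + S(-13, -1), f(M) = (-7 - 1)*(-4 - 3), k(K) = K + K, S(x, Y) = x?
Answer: 345166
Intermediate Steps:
k(K) = 2*K
f(M) = 56 (f(M) = -8*(-7) = 56)
b(I, G) = 43 + I (b(I, G) = (56 + I) - 13 = 43 + I)
(102528 + 242082) + b(513, k(21)) = (102528 + 242082) + (43 + 513) = 344610 + 556 = 345166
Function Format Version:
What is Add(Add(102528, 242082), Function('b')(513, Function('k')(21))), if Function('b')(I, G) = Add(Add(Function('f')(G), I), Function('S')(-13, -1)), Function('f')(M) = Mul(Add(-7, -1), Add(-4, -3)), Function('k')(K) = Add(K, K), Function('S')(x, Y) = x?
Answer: 345166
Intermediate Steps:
Function('k')(K) = Mul(2, K)
Function('f')(M) = 56 (Function('f')(M) = Mul(-8, -7) = 56)
Function('b')(I, G) = Add(43, I) (Function('b')(I, G) = Add(Add(56, I), -13) = Add(43, I))
Add(Add(102528, 242082), Function('b')(513, Function('k')(21))) = Add(Add(102528, 242082), Add(43, 513)) = Add(344610, 556) = 345166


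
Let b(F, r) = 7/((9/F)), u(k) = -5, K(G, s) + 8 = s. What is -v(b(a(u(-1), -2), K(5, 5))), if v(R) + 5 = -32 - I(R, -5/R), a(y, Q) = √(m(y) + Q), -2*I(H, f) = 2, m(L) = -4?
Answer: 36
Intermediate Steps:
K(G, s) = -8 + s
I(H, f) = -1 (I(H, f) = -½*2 = -1)
a(y, Q) = √(-4 + Q)
b(F, r) = 7*F/9 (b(F, r) = 7*(F/9) = 7*F/9)
v(R) = -36 (v(R) = -5 + (-32 - 1*(-1)) = -5 + (-32 + 1) = -5 - 31 = -36)
-v(b(a(u(-1), -2), K(5, 5))) = -1*(-36) = 36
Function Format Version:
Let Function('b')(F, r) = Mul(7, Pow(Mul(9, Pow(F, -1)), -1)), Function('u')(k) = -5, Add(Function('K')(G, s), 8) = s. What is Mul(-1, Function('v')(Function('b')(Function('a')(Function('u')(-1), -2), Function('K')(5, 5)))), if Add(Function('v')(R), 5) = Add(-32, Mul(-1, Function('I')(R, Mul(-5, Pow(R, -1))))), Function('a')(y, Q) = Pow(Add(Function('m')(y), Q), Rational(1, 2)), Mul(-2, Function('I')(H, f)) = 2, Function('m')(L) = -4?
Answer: 36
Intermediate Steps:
Function('K')(G, s) = Add(-8, s)
Function('I')(H, f) = -1 (Function('I')(H, f) = Mul(Rational(-1, 2), 2) = -1)
Function('a')(y, Q) = Pow(Add(-4, Q), Rational(1, 2))
Function('b')(F, r) = Mul(Rational(7, 9), F) (Function('b')(F, r) = Mul(7, Mul(Rational(1, 9), F)) = Mul(Rational(7, 9), F))
Function('v')(R) = -36 (Function('v')(R) = Add(-5, Add(-32, Mul(-1, -1))) = Add(-5, Add(-32, 1)) = Add(-5, -31) = -36)
Mul(-1, Function('v')(Function('b')(Function('a')(Function('u')(-1), -2), Function('K')(5, 5)))) = Mul(-1, -36) = 36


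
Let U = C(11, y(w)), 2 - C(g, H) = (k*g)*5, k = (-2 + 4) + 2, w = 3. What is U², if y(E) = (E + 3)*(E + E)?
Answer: 47524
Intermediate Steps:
k = 4 (k = 2 + 2 = 4)
y(E) = 2*E*(3 + E) (y(E) = (3 + E)*(2*E) = 2*E*(3 + E))
C(g, H) = 2 - 20*g (C(g, H) = 2 - 4*g*5 = 2 - 20*g)
U = -218 (U = 2 - 20*11 = 2 - 220 = -218)
U² = (-218)² = 47524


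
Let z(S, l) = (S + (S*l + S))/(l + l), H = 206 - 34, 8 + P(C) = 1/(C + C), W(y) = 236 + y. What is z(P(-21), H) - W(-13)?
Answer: -546757/2408 ≈ -227.06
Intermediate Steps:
P(C) = -8 + 1/(2*C) (P(C) = -8 + 1/(C + C) = -8 + 1/(2*C))
H = 172
z(S, l) = (2*S + S*l)/(2*l) (z(S, l) = (S + (S + S*l))/((2*l)) = (2*S + S*l)*(1/(2*l)) = (2*S + S*l)/(2*l))
z(P(-21), H) - W(-13) = ((-8 + (½)/(-21))/2 + (-8 + (½)/(-21))/172) - (236 - 13) = ((-8 + (½)*(-1/21))/2 + (-8 + (½)*(-1/21))*(1/172)) - 1*223 = ((-8 - 1/42)/2 + (-8 - 1/42)*(1/172)) - 223 = ((½)*(-337/42) - 337/42*1/172) - 223 = (-337/84 - 337/7224) - 223 = -9773/2408 - 223 = -546757/2408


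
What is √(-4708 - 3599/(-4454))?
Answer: 3*I*√10375757798/4454 ≈ 68.609*I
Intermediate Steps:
√(-4708 - 3599/(-4454)) = √(-4708 - 3599*(-1/4454)) = √(-4708 + 3599/4454) = √(-20965833/4454) = 3*I*√10375757798/4454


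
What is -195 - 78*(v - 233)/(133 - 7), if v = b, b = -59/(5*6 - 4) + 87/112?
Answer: -39073/784 ≈ -49.838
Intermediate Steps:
b = -2173/1456 (b = -59/(30 - 4) + 87*(1/112) = -59/26 + 87/112 = -2173/1456 ≈ -1.4924)
v = -2173/1456 ≈ -1.4924
-195 - 78*(v - 233)/(133 - 7) = -195 - 78*(-2173/1456 - 233)/(133 - 7) = -195 - (-1024263)/(56*126) = -195 - 78*(-113807/61152) = -195 + 113807/784 = -39073/784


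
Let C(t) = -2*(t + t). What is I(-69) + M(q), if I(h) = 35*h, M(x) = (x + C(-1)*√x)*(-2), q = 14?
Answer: -2443 - 8*√14 ≈ -2472.9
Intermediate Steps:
C(t) = -4*t
M(x) = -8*√x - 2*x (M(x) = (x + (-4*(-1))*√x)*(-2) = (x + 4*√x)*(-2) = -8*√x - 2*x)
I(-69) + M(q) = 35*(-69) + (-8*√14 - 2*14) = -2415 + (-8*√14 - 28) = -2415 + (-28 - 8*√14) = -2443 - 8*√14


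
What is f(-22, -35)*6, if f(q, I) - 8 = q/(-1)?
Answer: 180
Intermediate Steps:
f(q, I) = 8 - q (f(q, I) = 8 + q/(-1) = 8 + q*(-1) = 8 - q)
f(-22, -35)*6 = (8 - 1*(-22))*6 = (8 + 22)*6 = 30*6 = 180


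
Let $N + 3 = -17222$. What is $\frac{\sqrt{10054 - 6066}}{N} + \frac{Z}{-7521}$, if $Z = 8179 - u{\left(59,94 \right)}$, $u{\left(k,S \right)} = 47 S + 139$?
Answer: $- \frac{3622}{7521} - \frac{2 \sqrt{997}}{17225} \approx -0.48525$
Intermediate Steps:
$N = -17225$ ($N = -3 - 17222 = -17225$)
$u{\left(k,S \right)} = 139 + 47 S$
$Z = 3622$ ($Z = 8179 - \left(139 + 47 \cdot 94\right) = 8179 - \left(139 + 4418\right) = 8179 - 4557 = 3622$)
$\frac{\sqrt{10054 - 6066}}{N} + \frac{Z}{-7521} = \frac{\sqrt{10054 - 6066}}{-17225} + \frac{3622}{-7521} = \sqrt{3988} \left(- \frac{1}{17225}\right) + 3622 \left(- \frac{1}{7521}\right) = 2 \sqrt{997} \left(- \frac{1}{17225}\right) - \frac{3622}{7521} = - \frac{2 \sqrt{997}}{17225} - \frac{3622}{7521} = - \frac{3622}{7521} - \frac{2 \sqrt{997}}{17225}$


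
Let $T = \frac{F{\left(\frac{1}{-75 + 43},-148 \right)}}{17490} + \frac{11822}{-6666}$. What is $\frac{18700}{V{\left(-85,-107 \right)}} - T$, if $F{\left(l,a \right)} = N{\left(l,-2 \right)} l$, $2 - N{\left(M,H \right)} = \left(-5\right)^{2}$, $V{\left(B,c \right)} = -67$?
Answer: $- \frac{350116994707}{1262451520} \approx -277.33$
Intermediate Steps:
$N{\left(M,H \right)} = -23$ ($N{\left(M,H \right)} = 2 - \left(-5\right)^{2} = 2 - 25 = -23$)
$F{\left(l,a \right)} = - 23 l$
$T = - \frac{33416079}{18842560}$ ($T = \frac{\left(-23\right) \frac{1}{-75 + 43}}{17490} + \frac{11822}{-6666} = - \frac{23}{-32} \cdot \frac{1}{17490} + 11822 \left(- \frac{1}{6666}\right) = \left(-23\right) \left(- \frac{1}{32}\right) \frac{1}{17490} - \frac{5911}{3333} = \frac{23}{32} \cdot \frac{1}{17490} - \frac{5911}{3333} = \frac{23}{559680} - \frac{5911}{3333} = - \frac{33416079}{18842560} \approx -1.7734$)
$\frac{18700}{V{\left(-85,-107 \right)}} - T = \frac{18700}{-67} - - \frac{33416079}{18842560} = 18700 \left(- \frac{1}{67}\right) + \frac{33416079}{18842560} = - \frac{18700}{67} + \frac{33416079}{18842560} = - \frac{350116994707}{1262451520}$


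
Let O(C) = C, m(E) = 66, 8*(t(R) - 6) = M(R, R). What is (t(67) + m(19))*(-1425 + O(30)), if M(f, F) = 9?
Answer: -816075/8 ≈ -1.0201e+5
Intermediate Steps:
t(R) = 57/8 (t(R) = 6 + (⅛)*9 = 6 + 9/8 = 57/8)
(t(67) + m(19))*(-1425 + O(30)) = (57/8 + 66)*(-1425 + 30) = (585/8)*(-1395) = -816075/8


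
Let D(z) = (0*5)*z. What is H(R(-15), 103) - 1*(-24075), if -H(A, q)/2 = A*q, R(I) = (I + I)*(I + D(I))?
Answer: -68625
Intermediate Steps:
D(z) = 0 (D(z) = 0*z = 0)
R(I) = 2*I² (R(I) = (I + I)*(I + 0) = (2*I)*I = 2*I²)
H(A, q) = -2*A*q
H(R(-15), 103) - 1*(-24075) = -2*2*(-15)²*103 - 1*(-24075) = -2*2*225*103 + 24075 = -2*450*103 + 24075 = -92700 + 24075 = -68625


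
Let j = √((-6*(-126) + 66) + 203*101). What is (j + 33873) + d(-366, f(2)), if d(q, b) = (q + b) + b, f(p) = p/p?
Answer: 33509 + 5*√853 ≈ 33655.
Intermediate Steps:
f(p) = 1
d(q, b) = q + 2*b (d(q, b) = (b + q) + b = q + 2*b)
j = 5*√853 (j = √((756 + 66) + 20503) = √(822 + 20503) = √21325 = 5*√853 ≈ 146.03)
(j + 33873) + d(-366, f(2)) = (5*√853 + 33873) + (-366 + 2*1) = (33873 + 5*√853) + (-366 + 2) = (33873 + 5*√853) - 364 = 33509 + 5*√853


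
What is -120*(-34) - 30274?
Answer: -26194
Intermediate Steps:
-120*(-34) - 30274 = -1*(-4080) - 30274 = 4080 - 30274 = -26194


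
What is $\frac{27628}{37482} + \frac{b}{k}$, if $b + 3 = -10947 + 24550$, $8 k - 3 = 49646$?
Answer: $\frac{2724872086}{930471909} \approx 2.9285$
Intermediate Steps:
$k = \frac{49649}{8}$ ($k = \frac{3}{8} + \frac{1}{8} \cdot 49646 = \frac{3}{8} + \frac{24823}{4} = \frac{49649}{8} \approx 6206.1$)
$b = 13600$ ($b = -3 + \left(-10947 + 24550\right) = -3 + 13603 = 13600$)
$\frac{27628}{37482} + \frac{b}{k} = \frac{27628}{37482} + \frac{13600}{\frac{49649}{8}} = 27628 \cdot \frac{1}{37482} + 13600 \cdot \frac{8}{49649} = \frac{13814}{18741} + \frac{108800}{49649} = \frac{2724872086}{930471909}$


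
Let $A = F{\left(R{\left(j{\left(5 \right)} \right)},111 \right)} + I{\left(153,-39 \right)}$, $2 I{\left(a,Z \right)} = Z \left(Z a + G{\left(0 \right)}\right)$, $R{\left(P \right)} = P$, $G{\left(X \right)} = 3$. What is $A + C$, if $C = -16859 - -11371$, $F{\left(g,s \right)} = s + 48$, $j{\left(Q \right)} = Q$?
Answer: $110969$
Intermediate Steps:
$F{\left(g,s \right)} = 48 + s$
$I{\left(a,Z \right)} = \frac{Z \left(3 + Z a\right)}{2}$ ($I{\left(a,Z \right)} = \frac{Z \left(Z a + 3\right)}{2} = \frac{Z \left(3 + Z a\right)}{2}$)
$C = -5488$ ($C = -16859 + 11371 = -5488$)
$A = 116457$ ($A = \left(48 + 111\right) + \frac{1}{2} \left(-39\right) \left(3 - 5967\right) = 159 + \frac{1}{2} \left(-39\right) \left(3 - 5967\right) = 159 + \frac{1}{2} \left(-39\right) \left(-5964\right) = 159 + 116298 = 116457$)
$A + C = 116457 - 5488 = 110969$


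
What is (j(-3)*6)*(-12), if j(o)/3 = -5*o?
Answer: -3240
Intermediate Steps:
j(o) = -15*o (j(o) = 3*(-5*o) = -15*o)
(j(-3)*6)*(-12) = (-15*(-3)*6)*(-12) = (45*6)*(-12) = 270*(-12) = -3240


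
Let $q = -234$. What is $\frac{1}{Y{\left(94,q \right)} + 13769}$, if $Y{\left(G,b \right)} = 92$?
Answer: $\frac{1}{13861} \approx 7.2145 \cdot 10^{-5}$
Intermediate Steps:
$\frac{1}{Y{\left(94,q \right)} + 13769} = \frac{1}{92 + 13769} = \frac{1}{13861}$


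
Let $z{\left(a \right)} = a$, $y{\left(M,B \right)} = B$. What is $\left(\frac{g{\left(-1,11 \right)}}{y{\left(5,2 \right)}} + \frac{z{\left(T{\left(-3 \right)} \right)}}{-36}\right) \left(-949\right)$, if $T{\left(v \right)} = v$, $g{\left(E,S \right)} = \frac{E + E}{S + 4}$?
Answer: $- \frac{949}{60} \approx -15.817$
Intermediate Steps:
$g{\left(E,S \right)} = \frac{2 E}{4 + S}$
$\left(\frac{g{\left(-1,11 \right)}}{y{\left(5,2 \right)}} + \frac{z{\left(T{\left(-3 \right)} \right)}}{-36}\right) \left(-949\right) = \left(\frac{2 \left(-1\right) \frac{1}{4 + 11}}{2} - \frac{3}{-36}\right) \left(-949\right) = \left(2 \left(-1\right) \frac{1}{15} \cdot \frac{1}{2} - - \frac{1}{12}\right) \left(-949\right) = \left(2 \left(-1\right) \frac{1}{15} \cdot \frac{1}{2} + \frac{1}{12}\right) \left(-949\right) = \left(\left(- \frac{2}{15}\right) \frac{1}{2} + \frac{1}{12}\right) \left(-949\right) = \left(- \frac{1}{15} + \frac{1}{12}\right) \left(-949\right) = \frac{1}{60} \left(-949\right) = - \frac{949}{60}$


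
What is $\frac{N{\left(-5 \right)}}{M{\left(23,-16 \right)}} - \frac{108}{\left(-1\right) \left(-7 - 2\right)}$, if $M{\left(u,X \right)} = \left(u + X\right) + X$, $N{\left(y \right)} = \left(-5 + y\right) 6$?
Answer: $- \frac{16}{3} \approx -5.3333$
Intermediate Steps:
$N{\left(y \right)} = -30 + 6 y$
$M{\left(u,X \right)} = u + 2 X$ ($M{\left(u,X \right)} = \left(X + u\right) + X = u + 2 X$)
$\frac{N{\left(-5 \right)}}{M{\left(23,-16 \right)}} - \frac{108}{\left(-1\right) \left(-7 - 2\right)} = \frac{-30 + 6 \left(-5\right)}{23 + 2 \left(-16\right)} - \frac{108}{\left(-1\right) \left(-7 - 2\right)} = \frac{-30 - 30}{23 - 32} - \frac{108}{\left(-1\right) \left(-9\right)} = - \frac{60}{-9} - \frac{108}{9} = \left(-60\right) \left(- \frac{1}{9}\right) - 12 = \frac{20}{3} - 12 = - \frac{16}{3}$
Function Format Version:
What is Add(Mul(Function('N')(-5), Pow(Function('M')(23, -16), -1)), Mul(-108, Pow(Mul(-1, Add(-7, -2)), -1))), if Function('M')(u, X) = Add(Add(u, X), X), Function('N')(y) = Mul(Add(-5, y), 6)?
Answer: Rational(-16, 3) ≈ -5.3333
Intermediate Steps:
Function('N')(y) = Add(-30, Mul(6, y))
Function('M')(u, X) = Add(u, Mul(2, X)) (Function('M')(u, X) = Add(Add(X, u), X) = Add(u, Mul(2, X)))
Add(Mul(Function('N')(-5), Pow(Function('M')(23, -16), -1)), Mul(-108, Pow(Mul(-1, Add(-7, -2)), -1))) = Add(Mul(Add(-30, Mul(6, -5)), Pow(Add(23, Mul(2, -16)), -1)), Mul(-108, Pow(Mul(-1, Add(-7, -2)), -1))) = Add(Mul(Add(-30, -30), Pow(Add(23, -32), -1)), Mul(-108, Pow(Mul(-1, -9), -1))) = Add(Mul(-60, Pow(-9, -1)), Mul(-108, Pow(9, -1))) = Add(Mul(-60, Rational(-1, 9)), Mul(-108, Rational(1, 9))) = Add(Rational(20, 3), -12) = Rational(-16, 3)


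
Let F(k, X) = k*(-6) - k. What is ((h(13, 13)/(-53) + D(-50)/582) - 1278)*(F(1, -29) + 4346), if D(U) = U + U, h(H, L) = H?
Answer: -85552180153/15423 ≈ -5.5470e+6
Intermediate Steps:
D(U) = 2*U
F(k, X) = -7*k (F(k, X) = -6*k - k = -7*k)
((h(13, 13)/(-53) + D(-50)/582) - 1278)*(F(1, -29) + 4346) = ((13/(-53) + (2*(-50))/582) - 1278)*(-7*1 + 4346) = ((13*(-1/53) - 100*1/582) - 1278)*(-7 + 4346) = ((-13/53 - 50/291) - 1278)*4339 = (-6433/15423 - 1278)*4339 = -19717027/15423*4339 = -85552180153/15423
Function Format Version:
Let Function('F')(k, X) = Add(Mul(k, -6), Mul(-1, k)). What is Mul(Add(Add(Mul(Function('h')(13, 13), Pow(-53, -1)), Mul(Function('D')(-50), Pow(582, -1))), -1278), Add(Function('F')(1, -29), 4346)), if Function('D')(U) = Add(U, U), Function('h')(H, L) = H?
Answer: Rational(-85552180153, 15423) ≈ -5.5470e+6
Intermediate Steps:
Function('D')(U) = Mul(2, U)
Function('F')(k, X) = Mul(-7, k) (Function('F')(k, X) = Add(Mul(-6, k), Mul(-1, k)) = Mul(-7, k))
Mul(Add(Add(Mul(Function('h')(13, 13), Pow(-53, -1)), Mul(Function('D')(-50), Pow(582, -1))), -1278), Add(Function('F')(1, -29), 4346)) = Mul(Add(Add(Mul(13, Pow(-53, -1)), Mul(Mul(2, -50), Pow(582, -1))), -1278), Add(Mul(-7, 1), 4346)) = Mul(Add(Add(Mul(13, Rational(-1, 53)), Mul(-100, Rational(1, 582))), -1278), Add(-7, 4346)) = Mul(Add(Add(Rational(-13, 53), Rational(-50, 291)), -1278), 4339) = Mul(Add(Rational(-6433, 15423), -1278), 4339) = Mul(Rational(-19717027, 15423), 4339) = Rational(-85552180153, 15423)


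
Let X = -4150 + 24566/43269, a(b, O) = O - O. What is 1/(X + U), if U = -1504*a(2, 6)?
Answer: -43269/179541784 ≈ -0.00024100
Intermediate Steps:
a(b, O) = 0
U = 0 (U = -1504*0 = 0)
X = -179541784/43269 (X = -4150 + 24566*(1/43269) = -4150 + 24566/43269 = -179541784/43269 ≈ -4149.4)
1/(X + U) = 1/(-179541784/43269 + 0) = 1/(-179541784/43269) = -43269/179541784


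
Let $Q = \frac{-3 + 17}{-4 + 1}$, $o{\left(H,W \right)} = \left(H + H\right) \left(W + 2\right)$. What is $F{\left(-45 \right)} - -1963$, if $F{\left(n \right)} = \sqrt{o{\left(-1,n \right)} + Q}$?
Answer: $1963 + \frac{2 \sqrt{183}}{3} \approx 1972.0$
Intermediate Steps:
$o{\left(H,W \right)} = 2 H \left(2 + W\right)$
$Q = - \frac{14}{3}$ ($Q = \frac{14}{-3} = 14 \left(- \frac{1}{3}\right) = - \frac{14}{3} \approx -4.6667$)
$F{\left(n \right)} = \sqrt{- \frac{26}{3} - 2 n}$ ($F{\left(n \right)} = \sqrt{2 \left(-1\right) \left(2 + n\right) - \frac{14}{3}} = \sqrt{\left(-4 - 2 n\right) - \frac{14}{3}} = \sqrt{- \frac{26}{3} - 2 n}$)
$F{\left(-45 \right)} - -1963 = \frac{\sqrt{-78 - -810}}{3} - -1963 = \frac{\sqrt{-78 + 810}}{3} + 1963 = \frac{\sqrt{732}}{3} + 1963 = \frac{2 \sqrt{183}}{3} + 1963 = 1963 + \frac{2 \sqrt{183}}{3}$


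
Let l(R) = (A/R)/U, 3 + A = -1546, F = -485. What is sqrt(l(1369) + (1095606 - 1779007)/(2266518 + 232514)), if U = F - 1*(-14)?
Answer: I*sqrt(128528881384745945958)/21775315332 ≈ 0.52064*I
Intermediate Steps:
A = -1549 (A = -3 - 1546 = -1549)
U = -471 (U = -485 - 1*(-14) = -485 + 14 = -471)
l(R) = 1549/(471*R) (l(R) = -1549/R/(-471) = -1549/R*(-1/471) = 1549/(471*R))
sqrt(l(1369) + (1095606 - 1779007)/(2266518 + 232514)) = sqrt((1549/471)/1369 + (1095606 - 1779007)/(2266518 + 232514)) = sqrt((1549/471)*(1/1369) - 683401/2499032) = sqrt(1549/644799 - 683401*1/2499032) = sqrt(1549/644799 - 683401/2499032) = sqrt(-436785280831/1611373334568) = I*sqrt(128528881384745945958)/21775315332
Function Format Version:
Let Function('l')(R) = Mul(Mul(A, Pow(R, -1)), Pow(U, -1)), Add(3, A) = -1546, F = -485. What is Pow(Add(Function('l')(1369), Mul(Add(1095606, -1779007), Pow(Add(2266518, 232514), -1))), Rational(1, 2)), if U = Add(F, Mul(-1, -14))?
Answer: Mul(Rational(1, 21775315332), I, Pow(128528881384745945958, Rational(1, 2))) ≈ Mul(0.52064, I)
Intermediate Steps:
A = -1549 (A = Add(-3, -1546) = -1549)
U = -471 (U = Add(-485, Mul(-1, -14)) = Add(-485, 14) = -471)
Function('l')(R) = Mul(Rational(1549, 471), Pow(R, -1)) (Function('l')(R) = Mul(Mul(-1549, Pow(R, -1)), Pow(-471, -1)) = Mul(Mul(-1549, Pow(R, -1)), Rational(-1, 471)) = Mul(Rational(1549, 471), Pow(R, -1)))
Pow(Add(Function('l')(1369), Mul(Add(1095606, -1779007), Pow(Add(2266518, 232514), -1))), Rational(1, 2)) = Pow(Add(Mul(Rational(1549, 471), Pow(1369, -1)), Mul(Add(1095606, -1779007), Pow(Add(2266518, 232514), -1))), Rational(1, 2)) = Pow(Add(Mul(Rational(1549, 471), Rational(1, 1369)), Mul(-683401, Pow(2499032, -1))), Rational(1, 2)) = Pow(Add(Rational(1549, 644799), Mul(-683401, Rational(1, 2499032))), Rational(1, 2)) = Pow(Add(Rational(1549, 644799), Rational(-683401, 2499032)), Rational(1, 2)) = Pow(Rational(-436785280831, 1611373334568), Rational(1, 2)) = Mul(Rational(1, 21775315332), I, Pow(128528881384745945958, Rational(1, 2)))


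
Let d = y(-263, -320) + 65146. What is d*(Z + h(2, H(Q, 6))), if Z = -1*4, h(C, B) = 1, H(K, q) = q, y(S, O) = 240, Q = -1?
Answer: -196158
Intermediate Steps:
Z = -4
d = 65386 (d = 240 + 65146 = 65386)
d*(Z + h(2, H(Q, 6))) = 65386*(-4 + 1) = 65386*(-3) = -196158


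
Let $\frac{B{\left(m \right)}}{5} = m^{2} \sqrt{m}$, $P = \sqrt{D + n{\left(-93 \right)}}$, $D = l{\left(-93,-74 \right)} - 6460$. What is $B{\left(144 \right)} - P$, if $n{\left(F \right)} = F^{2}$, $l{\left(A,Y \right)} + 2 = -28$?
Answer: $1244160 - \sqrt{2159} \approx 1.2441 \cdot 10^{6}$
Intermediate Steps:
$l{\left(A,Y \right)} = -30$ ($l{\left(A,Y \right)} = -2 - 28 = -30$)
$D = -6490$ ($D = -30 - 6460 = -6490$)
$P = \sqrt{2159}$ ($P = \sqrt{-6490 + \left(-93\right)^{2}} = \sqrt{-6490 + 8649} = \sqrt{2159} \approx 46.465$)
$B{\left(m \right)} = 5 m^{\frac{5}{2}}$ ($B{\left(m \right)} = 5 m^{2} \sqrt{m} = 5 m^{\frac{5}{2}}$)
$B{\left(144 \right)} - P = 5 \cdot 144^{\frac{5}{2}} - \sqrt{2159} = 5 \cdot 248832 - \sqrt{2159} = 1244160 - \sqrt{2159}$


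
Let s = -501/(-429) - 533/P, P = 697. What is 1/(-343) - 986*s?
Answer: -19496263/49049 ≈ -397.49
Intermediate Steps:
s = 980/2431 (s = -501/(-429) - 533/697 = -501*(-1/429) - 533*1/697 = 167/143 - 13/17 = 980/2431 ≈ 0.40313)
1/(-343) - 986*s = 1/(-343) - 986*980/2431 = -1/343 - 56840/143 = -19496263/49049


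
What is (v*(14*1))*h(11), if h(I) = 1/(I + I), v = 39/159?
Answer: 91/583 ≈ 0.15609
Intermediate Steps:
v = 13/53 (v = 39*(1/159) = 13/53 ≈ 0.24528)
h(I) = 1/(2*I)
(v*(14*1))*h(11) = (13*(14*1)/53)*((1/2)/11) = ((13/53)*14)*((1/2)*(1/11)) = (182/53)*(1/22) = 91/583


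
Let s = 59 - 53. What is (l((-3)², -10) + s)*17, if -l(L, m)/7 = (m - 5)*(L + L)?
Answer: 32232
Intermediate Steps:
s = 6
l(L, m) = -14*L*(-5 + m) (l(L, m) = -7*(m - 5)*(L + L) = -7*(-5 + m)*2*L = -14*L*(-5 + m))
(l((-3)², -10) + s)*17 = (14*(-3)²*(5 - 1*(-10)) + 6)*17 = (14*9*(5 + 10) + 6)*17 = (14*9*15 + 6)*17 = (1890 + 6)*17 = 1896*17 = 32232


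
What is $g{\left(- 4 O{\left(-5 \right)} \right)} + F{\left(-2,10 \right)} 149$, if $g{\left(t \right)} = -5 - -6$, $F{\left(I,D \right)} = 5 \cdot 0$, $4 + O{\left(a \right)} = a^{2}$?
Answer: $1$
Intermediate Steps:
$O{\left(a \right)} = -4 + a^{2}$
$F{\left(I,D \right)} = 0$
$g{\left(t \right)} = 1$ ($g{\left(t \right)} = -5 + 6 = 1$)
$g{\left(- 4 O{\left(-5 \right)} \right)} + F{\left(-2,10 \right)} 149 = 1 + 0 \cdot 149 = 1 + 0 = 1$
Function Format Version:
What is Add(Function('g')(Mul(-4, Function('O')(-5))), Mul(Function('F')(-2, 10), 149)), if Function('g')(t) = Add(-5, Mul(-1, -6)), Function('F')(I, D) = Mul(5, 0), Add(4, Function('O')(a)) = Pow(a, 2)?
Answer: 1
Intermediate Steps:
Function('O')(a) = Add(-4, Pow(a, 2))
Function('F')(I, D) = 0
Function('g')(t) = 1 (Function('g')(t) = Add(-5, 6) = 1)
Add(Function('g')(Mul(-4, Function('O')(-5))), Mul(Function('F')(-2, 10), 149)) = Add(1, Mul(0, 149)) = Add(1, 0) = 1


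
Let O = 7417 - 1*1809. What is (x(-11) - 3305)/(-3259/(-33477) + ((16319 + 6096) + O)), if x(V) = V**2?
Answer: -53295384/469064615 ≈ -0.11362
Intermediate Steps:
O = 5608 (O = 7417 - 1809 = 5608)
(x(-11) - 3305)/(-3259/(-33477) + ((16319 + 6096) + O)) = ((-11)**2 - 3305)/(-3259/(-33477) + ((16319 + 6096) + 5608)) = (121 - 3305)/(-3259*(-1/33477) + (22415 + 5608)) = -3184/(3259/33477 + 28023) = -3184/938129230/33477 = -3184*33477/938129230 = -53295384/469064615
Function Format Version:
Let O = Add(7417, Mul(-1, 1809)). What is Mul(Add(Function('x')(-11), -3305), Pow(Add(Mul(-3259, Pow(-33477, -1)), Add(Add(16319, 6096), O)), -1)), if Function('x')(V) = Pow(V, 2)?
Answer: Rational(-53295384, 469064615) ≈ -0.11362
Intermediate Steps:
O = 5608 (O = Add(7417, -1809) = 5608)
Mul(Add(Function('x')(-11), -3305), Pow(Add(Mul(-3259, Pow(-33477, -1)), Add(Add(16319, 6096), O)), -1)) = Mul(Add(Pow(-11, 2), -3305), Pow(Add(Mul(-3259, Pow(-33477, -1)), Add(Add(16319, 6096), 5608)), -1)) = Mul(Add(121, -3305), Pow(Add(Mul(-3259, Rational(-1, 33477)), Add(22415, 5608)), -1)) = Mul(-3184, Pow(Add(Rational(3259, 33477), 28023), -1)) = Mul(-3184, Pow(Rational(938129230, 33477), -1)) = Mul(-3184, Rational(33477, 938129230)) = Rational(-53295384, 469064615)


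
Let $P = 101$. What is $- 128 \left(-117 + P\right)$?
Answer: $2048$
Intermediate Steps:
$- 128 \left(-117 + P\right) = - 128 \left(-117 + 101\right) = \left(-128\right) \left(-16\right) = 2048$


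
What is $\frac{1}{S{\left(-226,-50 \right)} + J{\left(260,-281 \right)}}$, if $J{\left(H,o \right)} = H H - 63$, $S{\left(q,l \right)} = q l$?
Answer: $\frac{1}{78837} \approx 1.2684 \cdot 10^{-5}$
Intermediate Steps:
$S{\left(q,l \right)} = l q$
$J{\left(H,o \right)} = -63 + H^{2}$ ($J{\left(H,o \right)} = H^{2} - 63 = -63 + H^{2}$)
$\frac{1}{S{\left(-226,-50 \right)} + J{\left(260,-281 \right)}} = \frac{1}{\left(-50\right) \left(-226\right) - \left(63 - 260^{2}\right)} = \frac{1}{11300 + \left(-63 + 67600\right)} = \frac{1}{11300 + 67537} = \frac{1}{78837}$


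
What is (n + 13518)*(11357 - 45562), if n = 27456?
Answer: -1401515670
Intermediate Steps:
(n + 13518)*(11357 - 45562) = (27456 + 13518)*(11357 - 45562) = 40974*(-34205) = -1401515670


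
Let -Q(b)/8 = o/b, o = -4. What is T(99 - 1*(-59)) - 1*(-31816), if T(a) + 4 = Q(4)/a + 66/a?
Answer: 2513185/79 ≈ 31812.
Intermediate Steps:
Q(b) = 32/b (Q(b) = -(-32)/b = 32/b)
T(a) = -4 + 74/a (T(a) = -4 + ((32/4)/a + 66/a) = -4 + ((32*(¼))/a + 66/a) = -4 + (8/a + 66/a) = -4 + 74/a)
T(99 - 1*(-59)) - 1*(-31816) = (-4 + 74/(99 - 1*(-59))) - 1*(-31816) = (-4 + 74/(99 + 59)) + 31816 = (-4 + 74/158) + 31816 = (-4 + 74*(1/158)) + 31816 = (-4 + 37/79) + 31816 = -279/79 + 31816 = 2513185/79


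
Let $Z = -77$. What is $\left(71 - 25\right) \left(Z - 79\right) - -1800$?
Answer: $-5376$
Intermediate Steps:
$\left(71 - 25\right) \left(Z - 79\right) - -1800 = \left(71 - 25\right) \left(-77 - 79\right) - -1800 = 46 \left(-156\right) + 1800 = -7176 + 1800 = -5376$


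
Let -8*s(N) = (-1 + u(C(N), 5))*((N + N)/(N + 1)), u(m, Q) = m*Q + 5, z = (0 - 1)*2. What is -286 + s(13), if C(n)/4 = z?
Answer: -3887/14 ≈ -277.64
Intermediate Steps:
z = -2 (z = -1*2 = -2)
C(n) = -8 (C(n) = 4*(-2) = -8)
u(m, Q) = 5 + Q*m (u(m, Q) = Q*m + 5 = 5 + Q*m)
s(N) = 9*N/(1 + N) (s(N) = -(-1 + (5 + 5*(-8)))*(N + N)/(N + 1)/8 = -(-1 + (5 - 40))*(2*N)/(1 + N)/8 = -(-1 - 35)*2*N/(1 + N)/8 = -(-9)*2*N/(1 + N)/2 = -(-9)*N/(1 + N) = 9*N/(1 + N))
-286 + s(13) = -286 + 9*13/(1 + 13) = -286 + 9*13/14 = -286 + 9*13*(1/14) = -286 + 117/14 = -3887/14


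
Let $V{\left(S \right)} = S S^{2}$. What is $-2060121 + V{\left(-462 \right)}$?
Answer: $-100671249$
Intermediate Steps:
$V{\left(S \right)} = S^{3}$
$-2060121 + V{\left(-462 \right)} = -2060121 + \left(-462\right)^{3} = -2060121 - 98611128 = -100671249$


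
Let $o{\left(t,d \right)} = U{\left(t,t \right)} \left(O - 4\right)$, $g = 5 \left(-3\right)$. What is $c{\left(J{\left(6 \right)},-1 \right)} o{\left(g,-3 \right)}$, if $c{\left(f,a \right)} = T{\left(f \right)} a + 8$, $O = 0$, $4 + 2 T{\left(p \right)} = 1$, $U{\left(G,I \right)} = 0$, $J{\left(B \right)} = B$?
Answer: $0$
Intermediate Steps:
$T{\left(p \right)} = - \frac{3}{2}$ ($T{\left(p \right)} = -2 + \frac{1}{2} \cdot 1 = -2 + \frac{1}{2} = - \frac{3}{2}$)
$c{\left(f,a \right)} = 8 - \frac{3 a}{2}$ ($c{\left(f,a \right)} = - \frac{3 a}{2} + 8 = 8 - \frac{3 a}{2}$)
$g = -15$
$o{\left(t,d \right)} = 0$ ($o{\left(t,d \right)} = 0 \left(0 - 4\right) = 0 \left(-4\right) = 0$)
$c{\left(J{\left(6 \right)},-1 \right)} o{\left(g,-3 \right)} = \left(8 - - \frac{3}{2}\right) 0 = \left(8 + \frac{3}{2}\right) 0 = \frac{19}{2} \cdot 0 = 0$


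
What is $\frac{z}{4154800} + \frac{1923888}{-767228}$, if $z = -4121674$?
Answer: $- \frac{29669238197}{8477869400} \approx -3.4996$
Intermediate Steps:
$\frac{z}{4154800} + \frac{1923888}{-767228} = - \frac{4121674}{4154800} + \frac{1923888}{-767228} = \left(-4121674\right) \frac{1}{4154800} + 1923888 \left(- \frac{1}{767228}\right) = - \frac{2060837}{2077400} - \frac{480972}{191807} = - \frac{29669238197}{8477869400}$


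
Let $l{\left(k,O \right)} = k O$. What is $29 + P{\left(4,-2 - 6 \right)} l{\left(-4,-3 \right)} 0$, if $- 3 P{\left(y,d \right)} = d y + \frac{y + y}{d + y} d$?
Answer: $29$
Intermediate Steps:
$P{\left(y,d \right)} = - \frac{d y}{3} - \frac{2 d y}{3 \left(d + y\right)}$ ($P{\left(y,d \right)} = - \frac{d y + \frac{y + y}{d + y} d}{3} = - \frac{d y + \frac{2 y}{d + y} d}{3} = - \frac{d y + \frac{2 d y}{d + y}}{3} = - \frac{d y}{3} - \frac{2 d y}{3 \left(d + y\right)}$)
$l{\left(k,O \right)} = O k$
$29 + P{\left(4,-2 - 6 \right)} l{\left(-4,-3 \right)} 0 = 29 + \left(-1\right) \left(-2 - 6\right) 4 \frac{1}{3 \left(-2 - 6\right) + 3 \cdot 4} \left(2 - 8 + 4\right) \left(-3\right) \left(-4\right) 0 = 29 + \left(-1\right) \left(-2 - 6\right) 4 \frac{1}{3 \left(-2 - 6\right) + 12} \left(2 - 8 + 4\right) 12 \cdot 0 = 29 + \left(-1\right) \left(-8\right) 4 \frac{1}{3 \left(-8\right) + 12} \left(2 - 8 + 4\right) 0 = 29 + \left(-1\right) \left(-8\right) 4 \frac{1}{-24 + 12} \left(-2\right) 0 = 29 + \left(-1\right) \left(-8\right) 4 \frac{1}{-12} \left(-2\right) 0 = 29 + \left(-1\right) \left(-8\right) 4 \left(- \frac{1}{12}\right) \left(-2\right) 0 = 29 + \frac{16}{3} \cdot 0 = 29 + 0 = 29$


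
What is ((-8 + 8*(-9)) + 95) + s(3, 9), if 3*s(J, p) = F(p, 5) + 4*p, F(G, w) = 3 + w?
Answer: 89/3 ≈ 29.667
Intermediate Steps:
s(J, p) = 8/3 + 4*p/3 (s(J, p) = ((3 + 5) + 4*p)/3 = (8 + 4*p)/3 = 8/3 + 4*p/3)
((-8 + 8*(-9)) + 95) + s(3, 9) = ((-8 + 8*(-9)) + 95) + (8/3 + (4/3)*9) = ((-8 - 72) + 95) + (8/3 + 12) = (-80 + 95) + 44/3 = 15 + 44/3 = 89/3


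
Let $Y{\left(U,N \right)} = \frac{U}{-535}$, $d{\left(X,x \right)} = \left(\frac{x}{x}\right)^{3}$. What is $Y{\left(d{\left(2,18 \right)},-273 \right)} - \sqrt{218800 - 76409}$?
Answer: $- \frac{1}{535} - \sqrt{142391} \approx -377.35$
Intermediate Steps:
$d{\left(X,x \right)} = 1$ ($d{\left(X,x \right)} = 1^{3} = 1$)
$Y{\left(U,N \right)} = - \frac{U}{535}$ ($Y{\left(U,N \right)} = U \left(- \frac{1}{535}\right) = - \frac{U}{535}$)
$Y{\left(d{\left(2,18 \right)},-273 \right)} - \sqrt{218800 - 76409} = \left(- \frac{1}{535}\right) 1 - \sqrt{218800 - 76409} = - \frac{1}{535} - \sqrt{142391}$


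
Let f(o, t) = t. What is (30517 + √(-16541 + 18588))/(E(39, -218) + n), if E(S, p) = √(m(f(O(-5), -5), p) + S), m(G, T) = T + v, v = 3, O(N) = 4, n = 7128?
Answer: 2471877/577370 + 81*√2047/577370 - 30517*I*√11/12702140 - I*√22517/12702140 ≈ 4.2876 - 0.00798*I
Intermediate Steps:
m(G, T) = 3 + T (m(G, T) = T + 3 = 3 + T)
E(S, p) = √(3 + S + p) (E(S, p) = √((3 + p) + S) = √(3 + S + p))
(30517 + √(-16541 + 18588))/(E(39, -218) + n) = (30517 + √(-16541 + 18588))/(√(3 + 39 - 218) + 7128) = (30517 + √2047)/(√(-176) + 7128) = (30517 + √2047)/(4*I*√11 + 7128) = (30517 + √2047)/(7128 + 4*I*√11)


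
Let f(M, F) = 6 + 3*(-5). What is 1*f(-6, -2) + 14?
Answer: 5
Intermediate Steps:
f(M, F) = -9 (f(M, F) = 6 - 15 = -9)
1*f(-6, -2) + 14 = 1*(-9) + 14 = -9 + 14 = 5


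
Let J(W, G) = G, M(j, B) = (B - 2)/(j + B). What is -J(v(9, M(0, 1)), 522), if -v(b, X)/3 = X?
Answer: -522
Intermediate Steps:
M(j, B) = (-2 + B)/(B + j)
v(b, X) = -3*X
-J(v(9, M(0, 1)), 522) = -1*522 = -522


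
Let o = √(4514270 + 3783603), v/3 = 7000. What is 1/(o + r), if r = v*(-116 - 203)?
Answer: -6699000/44876592702127 - √8297873/44876592702127 ≈ -1.4934e-7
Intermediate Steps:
v = 21000 (v = 3*7000 = 21000)
o = √8297873 ≈ 2880.6
r = -6699000 (r = 21000*(-116 - 203) = 21000*(-319) = -6699000)
1/(o + r) = 1/(√8297873 - 6699000) = 1/(-6699000 + √8297873)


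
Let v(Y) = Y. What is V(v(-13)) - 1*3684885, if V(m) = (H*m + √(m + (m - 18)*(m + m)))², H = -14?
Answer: -3650968 + 364*√793 ≈ -3.6407e+6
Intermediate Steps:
V(m) = (√(m + 2*m*(-18 + m)) - 14*m)² (V(m) = (-14*m + √(m + (m - 18)*(m + m)))² = (-14*m + √(m + (-18 + m)*(2*m)))² = (-14*m + √(m + 2*m*(-18 + m)))² = (√(m + 2*m*(-18 + m)) - 14*m)²)
V(v(-13)) - 1*3684885 = (-√(-13*(-35 + 2*(-13))) + 14*(-13))² - 1*3684885 = (-√(-13*(-35 - 26)) - 182)² - 3684885 = (-√(-13*(-61)) - 182)² - 3684885 = (-√793 - 182)² - 3684885 = (-182 - √793)² - 3684885 = -3684885 + (-182 - √793)²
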